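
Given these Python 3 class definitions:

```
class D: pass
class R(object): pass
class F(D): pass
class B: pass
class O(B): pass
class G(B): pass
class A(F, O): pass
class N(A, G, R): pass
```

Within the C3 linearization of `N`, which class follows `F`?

L[N] = N + merge(L[A], L[G], L[R], [A G R])
  take A:  [A F D O B object] + [G B object] + [R object] + [A G R]
  take F:  [F D O B object] + [G B object] + [R object] + [G R]
  take D:  [D O B object] + [G B object] + [R object] + [G R]
  take O:  [O B object] + [G B object] + [R object] + [G R]
  take G:  [B object] + [G B object] + [R object] + [G R]
  take B:  [B object] + [B object] + [R object] + [R]
  take R:  [object] + [object] + [R object] + [R]
  take object:  [object] + [object] + [object]
MRO: N A F D O G B R object
F is at position 2; next is D.

D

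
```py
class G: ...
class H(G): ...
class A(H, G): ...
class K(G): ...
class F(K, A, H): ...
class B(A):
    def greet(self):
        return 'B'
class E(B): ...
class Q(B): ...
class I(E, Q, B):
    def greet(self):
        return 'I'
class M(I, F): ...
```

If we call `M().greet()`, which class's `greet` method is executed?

I

L[M] = M + merge(L[I], L[F], [I F])
  take I:  [I E Q B A H G object] + [F K A H G object] + [I F]
  take E:  [E Q B A H G object] + [F K A H G object] + [F]
  take Q:  [Q B A H G object] + [F K A H G object] + [F]
  take B:  [B A H G object] + [F K A H G object] + [F]
  take F:  [A H G object] + [F K A H G object] + [F]
  take K:  [A H G object] + [K A H G object]
  take A:  [A H G object] + [A H G object]
  take H:  [H G object] + [H G object]
  take G:  [G object] + [G object]
  take object:  [object] + [object]
MRO: M I E Q B F K A H G object
greet is defined in: B, I. First along the MRO is I.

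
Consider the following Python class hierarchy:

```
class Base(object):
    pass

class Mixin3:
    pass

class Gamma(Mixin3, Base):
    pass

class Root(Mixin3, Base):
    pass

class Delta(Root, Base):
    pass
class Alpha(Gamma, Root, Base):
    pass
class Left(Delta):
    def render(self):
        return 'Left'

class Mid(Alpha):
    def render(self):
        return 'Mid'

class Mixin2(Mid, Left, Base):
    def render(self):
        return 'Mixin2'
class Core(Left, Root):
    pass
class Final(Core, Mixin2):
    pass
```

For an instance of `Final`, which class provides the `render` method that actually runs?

Mixin2

L[Final] = Final + merge(L[Core], L[Mixin2], [Core Mixin2])
  take Core:  [Core Left Delta Root Mixin3 Base object] + [Mixin2 Mid Alpha Gamma Left Delta Root Mixin3 Base object] + [Core Mixin2]
  take Mixin2:  [Left Delta Root Mixin3 Base object] + [Mixin2 Mid Alpha Gamma Left Delta Root Mixin3 Base object] + [Mixin2]
  take Mid:  [Left Delta Root Mixin3 Base object] + [Mid Alpha Gamma Left Delta Root Mixin3 Base object]
  take Alpha:  [Left Delta Root Mixin3 Base object] + [Alpha Gamma Left Delta Root Mixin3 Base object]
  take Gamma:  [Left Delta Root Mixin3 Base object] + [Gamma Left Delta Root Mixin3 Base object]
  take Left:  [Left Delta Root Mixin3 Base object] + [Left Delta Root Mixin3 Base object]
  take Delta:  [Delta Root Mixin3 Base object] + [Delta Root Mixin3 Base object]
  take Root:  [Root Mixin3 Base object] + [Root Mixin3 Base object]
  take Mixin3:  [Mixin3 Base object] + [Mixin3 Base object]
  take Base:  [Base object] + [Base object]
  take object:  [object] + [object]
MRO: Final Core Mixin2 Mid Alpha Gamma Left Delta Root Mixin3 Base object
render is defined in: Left, Mid, Mixin2. First along the MRO is Mixin2.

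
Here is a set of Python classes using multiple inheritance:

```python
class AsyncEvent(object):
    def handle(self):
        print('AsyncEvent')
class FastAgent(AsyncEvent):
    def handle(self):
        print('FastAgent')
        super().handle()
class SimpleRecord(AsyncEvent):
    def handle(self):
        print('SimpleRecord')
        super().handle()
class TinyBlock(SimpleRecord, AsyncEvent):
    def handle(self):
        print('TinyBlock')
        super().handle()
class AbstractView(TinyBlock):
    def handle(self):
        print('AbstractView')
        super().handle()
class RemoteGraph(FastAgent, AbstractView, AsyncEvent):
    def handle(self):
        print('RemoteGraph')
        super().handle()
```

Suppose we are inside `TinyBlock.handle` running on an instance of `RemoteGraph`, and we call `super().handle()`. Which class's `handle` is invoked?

L[RemoteGraph] = RemoteGraph + merge(L[FastAgent], L[AbstractView], L[AsyncEvent], [FastAgent AbstractView AsyncEvent])
  take FastAgent:  [FastAgent AsyncEvent object] + [AbstractView TinyBlock SimpleRecord AsyncEvent object] + [AsyncEvent object] + [FastAgent AbstractView AsyncEvent]
  take AbstractView:  [AsyncEvent object] + [AbstractView TinyBlock SimpleRecord AsyncEvent object] + [AsyncEvent object] + [AbstractView AsyncEvent]
  take TinyBlock:  [AsyncEvent object] + [TinyBlock SimpleRecord AsyncEvent object] + [AsyncEvent object] + [AsyncEvent]
  take SimpleRecord:  [AsyncEvent object] + [SimpleRecord AsyncEvent object] + [AsyncEvent object] + [AsyncEvent]
  take AsyncEvent:  [AsyncEvent object] + [AsyncEvent object] + [AsyncEvent object] + [AsyncEvent]
  take object:  [object] + [object] + [object]
MRO: RemoteGraph FastAgent AbstractView TinyBlock SimpleRecord AsyncEvent object
super() in TinyBlock.handle on a RemoteGraph instance goes to the class after TinyBlock in RemoteGraph's MRO: SimpleRecord.

SimpleRecord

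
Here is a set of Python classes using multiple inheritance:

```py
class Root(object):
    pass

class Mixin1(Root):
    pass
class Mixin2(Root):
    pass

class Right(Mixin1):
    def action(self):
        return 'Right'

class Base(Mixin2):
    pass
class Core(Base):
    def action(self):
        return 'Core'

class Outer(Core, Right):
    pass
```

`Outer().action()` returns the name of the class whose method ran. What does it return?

Core

L[Outer] = Outer + merge(L[Core], L[Right], [Core Right])
  take Core:  [Core Base Mixin2 Root object] + [Right Mixin1 Root object] + [Core Right]
  take Base:  [Base Mixin2 Root object] + [Right Mixin1 Root object] + [Right]
  take Mixin2:  [Mixin2 Root object] + [Right Mixin1 Root object] + [Right]
  take Right:  [Root object] + [Right Mixin1 Root object] + [Right]
  take Mixin1:  [Root object] + [Mixin1 Root object]
  take Root:  [Root object] + [Root object]
  take object:  [object] + [object]
MRO: Outer Core Base Mixin2 Right Mixin1 Root object
action is defined in: Core, Right. First along the MRO is Core.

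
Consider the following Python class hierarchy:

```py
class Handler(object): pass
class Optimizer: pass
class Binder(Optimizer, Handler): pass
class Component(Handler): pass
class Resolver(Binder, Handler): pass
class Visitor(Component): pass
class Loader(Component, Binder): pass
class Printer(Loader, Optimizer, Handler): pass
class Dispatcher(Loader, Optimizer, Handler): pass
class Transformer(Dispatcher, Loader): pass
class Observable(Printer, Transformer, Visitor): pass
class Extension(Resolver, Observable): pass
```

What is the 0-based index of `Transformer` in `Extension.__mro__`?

4

L[Extension] = Extension + merge(L[Resolver], L[Observable], [Resolver Observable])
  take Resolver:  [Resolver Binder Optimizer Handler object] + [Observable Printer Transformer Dispatcher Loader Visitor Component Binder Optimizer Handler object] + [Resolver Observable]
  take Observable:  [Binder Optimizer Handler object] + [Observable Printer Transformer Dispatcher Loader Visitor Component Binder Optimizer Handler object] + [Observable]
  take Printer:  [Binder Optimizer Handler object] + [Printer Transformer Dispatcher Loader Visitor Component Binder Optimizer Handler object]
  take Transformer:  [Binder Optimizer Handler object] + [Transformer Dispatcher Loader Visitor Component Binder Optimizer Handler object]
  take Dispatcher:  [Binder Optimizer Handler object] + [Dispatcher Loader Visitor Component Binder Optimizer Handler object]
  take Loader:  [Binder Optimizer Handler object] + [Loader Visitor Component Binder Optimizer Handler object]
  take Visitor:  [Binder Optimizer Handler object] + [Visitor Component Binder Optimizer Handler object]
  take Component:  [Binder Optimizer Handler object] + [Component Binder Optimizer Handler object]
  take Binder:  [Binder Optimizer Handler object] + [Binder Optimizer Handler object]
  take Optimizer:  [Optimizer Handler object] + [Optimizer Handler object]
  take Handler:  [Handler object] + [Handler object]
  take object:  [object] + [object]
MRO: Extension Resolver Observable Printer Transformer Dispatcher Loader Visitor Component Binder Optimizer Handler object
Transformer sits at index 4.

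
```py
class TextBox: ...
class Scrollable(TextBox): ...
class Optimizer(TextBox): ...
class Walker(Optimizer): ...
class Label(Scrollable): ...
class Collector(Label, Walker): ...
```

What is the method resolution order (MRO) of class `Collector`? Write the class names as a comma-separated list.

L[Collector] = Collector + merge(L[Label], L[Walker], [Label Walker])
  take Label:  [Label Scrollable TextBox object] + [Walker Optimizer TextBox object] + [Label Walker]
  take Scrollable:  [Scrollable TextBox object] + [Walker Optimizer TextBox object] + [Walker]
  take Walker:  [TextBox object] + [Walker Optimizer TextBox object] + [Walker]
  take Optimizer:  [TextBox object] + [Optimizer TextBox object]
  take TextBox:  [TextBox object] + [TextBox object]
  take object:  [object] + [object]

Collector, Label, Scrollable, Walker, Optimizer, TextBox, object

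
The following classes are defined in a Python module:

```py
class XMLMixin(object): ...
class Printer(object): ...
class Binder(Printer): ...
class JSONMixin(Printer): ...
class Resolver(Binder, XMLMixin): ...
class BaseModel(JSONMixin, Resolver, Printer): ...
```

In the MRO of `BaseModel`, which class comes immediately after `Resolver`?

Binder

L[BaseModel] = BaseModel + merge(L[JSONMixin], L[Resolver], L[Printer], [JSONMixin Resolver Printer])
  take JSONMixin:  [JSONMixin Printer object] + [Resolver Binder Printer XMLMixin object] + [Printer object] + [JSONMixin Resolver Printer]
  take Resolver:  [Printer object] + [Resolver Binder Printer XMLMixin object] + [Printer object] + [Resolver Printer]
  take Binder:  [Printer object] + [Binder Printer XMLMixin object] + [Printer object] + [Printer]
  take Printer:  [Printer object] + [Printer XMLMixin object] + [Printer object] + [Printer]
  take XMLMixin:  [object] + [XMLMixin object] + [object]
  take object:  [object] + [object] + [object]
MRO: BaseModel JSONMixin Resolver Binder Printer XMLMixin object
Resolver is at position 2; next is Binder.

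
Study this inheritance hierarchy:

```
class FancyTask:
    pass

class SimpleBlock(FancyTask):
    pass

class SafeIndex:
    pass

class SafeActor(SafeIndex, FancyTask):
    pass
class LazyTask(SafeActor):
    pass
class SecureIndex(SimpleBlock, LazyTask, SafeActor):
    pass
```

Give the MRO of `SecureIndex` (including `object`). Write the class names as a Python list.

[SecureIndex, SimpleBlock, LazyTask, SafeActor, SafeIndex, FancyTask, object]

L[SecureIndex] = SecureIndex + merge(L[SimpleBlock], L[LazyTask], L[SafeActor], [SimpleBlock LazyTask SafeActor])
  take SimpleBlock:  [SimpleBlock FancyTask object] + [LazyTask SafeActor SafeIndex FancyTask object] + [SafeActor SafeIndex FancyTask object] + [SimpleBlock LazyTask SafeActor]
  take LazyTask:  [FancyTask object] + [LazyTask SafeActor SafeIndex FancyTask object] + [SafeActor SafeIndex FancyTask object] + [LazyTask SafeActor]
  take SafeActor:  [FancyTask object] + [SafeActor SafeIndex FancyTask object] + [SafeActor SafeIndex FancyTask object] + [SafeActor]
  take SafeIndex:  [FancyTask object] + [SafeIndex FancyTask object] + [SafeIndex FancyTask object]
  take FancyTask:  [FancyTask object] + [FancyTask object] + [FancyTask object]
  take object:  [object] + [object] + [object]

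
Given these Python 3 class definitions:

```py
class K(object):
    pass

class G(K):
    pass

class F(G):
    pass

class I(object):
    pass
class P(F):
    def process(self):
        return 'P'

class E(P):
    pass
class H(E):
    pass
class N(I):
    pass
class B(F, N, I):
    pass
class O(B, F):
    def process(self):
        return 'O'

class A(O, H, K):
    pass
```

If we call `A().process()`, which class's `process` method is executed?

O

L[A] = A + merge(L[O], L[H], L[K], [O H K])
  take O:  [O B F G K N I object] + [H E P F G K object] + [K object] + [O H K]
  take B:  [B F G K N I object] + [H E P F G K object] + [K object] + [H K]
  take H:  [F G K N I object] + [H E P F G K object] + [K object] + [H K]
  take E:  [F G K N I object] + [E P F G K object] + [K object] + [K]
  take P:  [F G K N I object] + [P F G K object] + [K object] + [K]
  take F:  [F G K N I object] + [F G K object] + [K object] + [K]
  take G:  [G K N I object] + [G K object] + [K object] + [K]
  take K:  [K N I object] + [K object] + [K object] + [K]
  take N:  [N I object] + [object] + [object]
  take I:  [I object] + [object] + [object]
  take object:  [object] + [object] + [object]
MRO: A O B H E P F G K N I object
process is defined in: O, P. First along the MRO is O.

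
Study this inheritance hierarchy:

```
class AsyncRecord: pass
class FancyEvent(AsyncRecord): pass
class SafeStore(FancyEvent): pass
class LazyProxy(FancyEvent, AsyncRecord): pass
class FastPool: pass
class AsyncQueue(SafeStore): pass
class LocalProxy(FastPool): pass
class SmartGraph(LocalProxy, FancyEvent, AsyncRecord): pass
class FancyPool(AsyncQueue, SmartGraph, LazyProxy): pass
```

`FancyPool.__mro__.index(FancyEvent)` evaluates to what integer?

L[FancyPool] = FancyPool + merge(L[AsyncQueue], L[SmartGraph], L[LazyProxy], [AsyncQueue SmartGraph LazyProxy])
  take AsyncQueue:  [AsyncQueue SafeStore FancyEvent AsyncRecord object] + [SmartGraph LocalProxy FastPool FancyEvent AsyncRecord object] + [LazyProxy FancyEvent AsyncRecord object] + [AsyncQueue SmartGraph LazyProxy]
  take SafeStore:  [SafeStore FancyEvent AsyncRecord object] + [SmartGraph LocalProxy FastPool FancyEvent AsyncRecord object] + [LazyProxy FancyEvent AsyncRecord object] + [SmartGraph LazyProxy]
  take SmartGraph:  [FancyEvent AsyncRecord object] + [SmartGraph LocalProxy FastPool FancyEvent AsyncRecord object] + [LazyProxy FancyEvent AsyncRecord object] + [SmartGraph LazyProxy]
  take LocalProxy:  [FancyEvent AsyncRecord object] + [LocalProxy FastPool FancyEvent AsyncRecord object] + [LazyProxy FancyEvent AsyncRecord object] + [LazyProxy]
  take FastPool:  [FancyEvent AsyncRecord object] + [FastPool FancyEvent AsyncRecord object] + [LazyProxy FancyEvent AsyncRecord object] + [LazyProxy]
  take LazyProxy:  [FancyEvent AsyncRecord object] + [FancyEvent AsyncRecord object] + [LazyProxy FancyEvent AsyncRecord object] + [LazyProxy]
  take FancyEvent:  [FancyEvent AsyncRecord object] + [FancyEvent AsyncRecord object] + [FancyEvent AsyncRecord object]
  take AsyncRecord:  [AsyncRecord object] + [AsyncRecord object] + [AsyncRecord object]
  take object:  [object] + [object] + [object]
MRO: FancyPool AsyncQueue SafeStore SmartGraph LocalProxy FastPool LazyProxy FancyEvent AsyncRecord object
FancyEvent sits at index 7.

7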